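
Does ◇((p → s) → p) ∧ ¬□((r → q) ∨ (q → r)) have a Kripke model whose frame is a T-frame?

1. ◇((p → s) → p) ∧ ¬□((r → q) ∨ (q → r)), u
2. ◇((p → s) → p), u   [∧-rule on 1]
3. ¬□((r → q) ∨ (q → r)), u   [∧-rule on 1]
4. (p → s) → p, v   [◇-rule on 2: fresh world v, uRv]
5. ¬(p → s), v   [→-rule on 4 (branches; this branch)]
6. p, v   [¬→-rule on 5]
7. ¬s, v   [¬→-rule on 5]
8. ¬((r → q) ∨ (q → r)), w   [¬□-rule on 3: fresh world w, uRw]
9. ¬(r → q), w   [¬∨-rule on 8]
10. ¬(q → r), w   [¬∨-rule on 8]
11. r, w   [¬→-rule on 9]
12. ¬q, w   [¬→-rule on 9]
13. q, w   [¬→-rule on 10]
14. ¬r, w   [¬→-rule on 10]
Accessibility: uRu, uRv, uRw, vRv, wRw
Branch closes: q and ¬q both at w.
(One branch shown.) All branches close.

No, unsatisfiable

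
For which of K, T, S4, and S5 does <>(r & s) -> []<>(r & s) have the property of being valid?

S5

S4-tableau for the negation ~(<>(r & s) -> []<>(r & s)):
1. ~(<>(r & s) -> []<>(r & s)), u
2. <>(r & s), u
3. ~[]<>(r & s), u
4. r & s, v
5. r, v
6. s, v
7. ~<>(r & s), w
8. ~(r & s), w
9. ~s, w
Accessibility: uRu, uRv, uRw, vRv, wRw
Complete open branch: countermodel on an S4-frame, so not valid in S4, nor in K, T (the same frame is also a K-frame and a T-frame).
S5-tableau for the negation ~(<>(r & s) -> []<>(r & s)):
1. ~(<>(r & s) -> []<>(r & s)), u
2. <>(r & s), u
3. ~[]<>(r & s), u
4. r & s, v
5. r, v
6. s, v
7. ~<>(r & s), w
8. ~(r & s), u
9. ~(r & s), v
10. ~(r & s), w
11. ~s, u
12. ~s, v
Accessibility: uRu, uRv, uRw, vRu, vRv, vRw, wRu, wRv, wRw
Branch closes: s and ~s both at v.
Every branch closes (one shown): valid in S5.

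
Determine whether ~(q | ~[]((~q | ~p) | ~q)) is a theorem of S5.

Tableau for the negation q | ~[]((~q | ~p) | ~q):
1. q | ~[]((~q | ~p) | ~q), u
2. ~[]((~q | ~p) | ~q), u
3. ~((~q | ~p) | ~q), v
4. ~(~q | ~p), v
5. q, v
6. p, v
Accessibility: uRu, uRv, vRu, vRv
The negation has an open branch (countermodel exists).

Not valid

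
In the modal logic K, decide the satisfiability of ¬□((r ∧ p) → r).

Unsatisfiable

1. ¬□((r ∧ p) → r), w0
2. ¬((r ∧ p) → r), w1   [¬□-rule on 1: fresh world w1, w0Rw1]
3. r ∧ p, w1   [¬→-rule on 2]
4. ¬r, w1   [¬→-rule on 2]
5. r, w1   [∧-rule on 3]
6. p, w1   [∧-rule on 3]
Accessibility: w0Rw1
Branch closes: r and ¬r both at w1.
Every branch closes; the branch above is one of them.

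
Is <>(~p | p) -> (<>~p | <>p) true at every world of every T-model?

Tableau for the negation ~(<>(~p | p) -> (<>~p | <>p)):
1. ~(<>(~p | p) -> (<>~p | <>p)), u
2. <>(~p | p), u   [~->-rule on 1]
3. ~(<>~p | <>p), u   [~->-rule on 1]
4. ~<>~p, u   [~|-rule on 3]
5. ~<>p, u   [~|-rule on 3]
6. p, u   [~<>-rule on 4 via uRu]
7. ~p, u   [~<>-rule on 5 via uRu]
Accessibility: uRu
Branch closes: p and ~p both at u.
All branches of the negation close; one closing branch shown above.

Yes, valid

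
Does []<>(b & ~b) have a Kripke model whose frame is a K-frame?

1. []<>(b & ~b), 0

Satisfiable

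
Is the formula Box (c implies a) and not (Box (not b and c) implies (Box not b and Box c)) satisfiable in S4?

1. Box (c implies a) and not (Box (not b and c) implies (Box not b and Box c)), w0
2. Box (c implies a), w0
3. not (Box (not b and c) implies (Box not b and Box c)), w0
4. Box (not b and c), w0
5. not (Box not b and Box c), w0
6. c implies a, w0
7. not b and c, w0
8. not b, w0
9. c, w0
10. not Box c, w0
11. a, w0
12. not c, w1
13. c implies a, w1
14. not b and c, w1
15. not b, w1
16. c, w1
Accessibility: w0Rw0, w0Rw1, w1Rw1
Branch closes: c and not c both at w1.
Every branch closes; the branch above is one of them.

Unsatisfiable (every branch closes)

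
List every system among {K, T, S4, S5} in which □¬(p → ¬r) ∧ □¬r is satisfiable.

K

K-tableau for the formula:
1. □¬(p → ¬r) ∧ □¬r, 0
2. □¬(p → ¬r), 0
3. □¬r, 0
Complete open branch: satisfiable in K.
T-tableau for the formula:
1. □¬(p → ¬r) ∧ □¬r, 0
2. □¬(p → ¬r), 0
3. □¬r, 0
4. ¬(p → ¬r), 0
5. p, 0
6. r, 0
7. ¬r, 0
Accessibility: 0R0
Branch closes: r and ¬r both at 0.
Every branch closes (one shown): unsatisfiable in T, hence also in S4, S5 (every S4/S5-frame is a T-frame).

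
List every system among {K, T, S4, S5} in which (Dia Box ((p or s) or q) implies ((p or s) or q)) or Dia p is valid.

S5

S4-tableau for the negation not ((Dia Box ((p or s) or q) implies ((p or s) or q)) or Dia p):
1. not ((Dia Box ((p or s) or q) implies ((p or s) or q)) or Dia p), w0
2. not (Dia Box ((p or s) or q) implies ((p or s) or q)), w0
3. not Dia p, w0
4. Dia Box ((p or s) or q), w0
5. not ((p or s) or q), w0
6. not (p or s), w0
7. not q, w0
8. not p, w0
9. not s, w0
10. Box ((p or s) or q), w1
11. not p, w1
12. (p or s) or q, w1
13. q, w1
Accessibility: w0Rw0, w0Rw1, w1Rw1
Complete open branch: countermodel on an S4-frame, so not valid in S4, nor in K, T (the same frame is also a K-frame and a T-frame).
S5-tableau for the negation not ((Dia Box ((p or s) or q) implies ((p or s) or q)) or Dia p):
1. not ((Dia Box ((p or s) or q) implies ((p or s) or q)) or Dia p), w0
2. not (Dia Box ((p or s) or q) implies ((p or s) or q)), w0
3. not Dia p, w0
4. Dia Box ((p or s) or q), w0
5. not ((p or s) or q), w0
6. not (p or s), w0
7. not q, w0
8. not p, w0
9. not s, w0
10. Box ((p or s) or q), w1
11. not p, w1
12. (p or s) or q, w0
13. (p or s) or q, w1
14. p or s, w0
15. q, w1
16. s, w0
Accessibility: w0Rw0, w0Rw1, w1Rw0, w1Rw1
Branch closes: s and not s both at w0.
Every branch closes (one shown): valid in S5.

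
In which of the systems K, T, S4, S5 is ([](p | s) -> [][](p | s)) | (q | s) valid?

S4, S5

T-tableau for the negation ~(([](p | s) -> [][](p | s)) | (q | s)):
1. ~(([](p | s) -> [][](p | s)) | (q | s)), 0
2. ~([](p | s) -> [][](p | s)), 0
3. ~(q | s), 0
4. [](p | s), 0
5. ~[][](p | s), 0
6. ~q, 0
7. ~s, 0
8. p | s, 0
9. p, 0
10. ~[](p | s), 1
11. p | s, 1
12. s, 1
13. ~(p | s), 2
14. ~p, 2
15. ~s, 2
Accessibility: 0R0, 0R1, 1R1, 1R2, 2R2
Complete open branch: countermodel on a T-frame, so not valid in T, nor in K (the same frame is also a K-frame).
S4-tableau for the negation ~(([](p | s) -> [][](p | s)) | (q | s)):
1. ~(([](p | s) -> [][](p | s)) | (q | s)), 0
2. ~([](p | s) -> [][](p | s)), 0
3. ~(q | s), 0
4. [](p | s), 0
5. ~[][](p | s), 0
6. ~q, 0
7. ~s, 0
8. p | s, 0
9. p, 0
10. ~[](p | s), 1
11. p | s, 1
12. s, 1
13. ~(p | s), 2
14. ~p, 2
15. ~s, 2
16. p | s, 2
17. s, 2
Accessibility: 0R0, 0R1, 0R2, 1R1, 1R2, 2R2
Branch closes: s and ~s both at 2.
Every branch closes (one shown): valid in S4, hence also in S5 (every theorem of S4 is a theorem of S5).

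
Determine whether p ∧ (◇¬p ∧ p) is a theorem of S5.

Not valid

Tableau for the negation ¬(p ∧ (◇¬p ∧ p)):
1. ¬(p ∧ (◇¬p ∧ p)), w0
2. ¬(◇¬p ∧ p), w0
3. ¬p, w0
Accessibility: w0Rw0
The negation has an open branch (countermodel exists).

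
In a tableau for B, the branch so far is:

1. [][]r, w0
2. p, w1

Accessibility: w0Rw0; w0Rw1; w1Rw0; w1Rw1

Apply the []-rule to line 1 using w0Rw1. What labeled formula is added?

[]r, w1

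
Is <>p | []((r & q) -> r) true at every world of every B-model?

Tableau for the negation ~(<>p | []((r & q) -> r)):
1. ~(<>p | []((r & q) -> r)), 0
2. ~<>p, 0   [~|-rule on 1]
3. ~[]((r & q) -> r), 0   [~|-rule on 1]
4. ~p, 0   [~<>-rule on 2 via 0R0]
5. ~((r & q) -> r), 1   [~[]-rule on 3: fresh world 1, 0R1]
6. r & q, 1   [~->-rule on 5]
7. ~r, 1   [~->-rule on 5]
8. r, 1   [&-rule on 6]
9. q, 1   [&-rule on 6]
Accessibility: 0R0, 0R1, 1R0, 1R1
Branch closes: r and ~r both at 1.
All branches of the negation close; one closing branch shown above.

Valid in B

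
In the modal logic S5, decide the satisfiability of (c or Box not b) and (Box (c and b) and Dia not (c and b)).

1. (c or Box not b) and (Box (c and b) and Dia not (c and b)), w0
2. c or Box not b, w0
3. Box (c and b) and Dia not (c and b), w0
4. Box (c and b), w0
5. Dia not (c and b), w0
6. c and b, w0
7. c, w0
8. b, w0
9. not (c and b), w1
10. c and b, w1
11. c, w1
12. b, w1
13. not b, w1
Accessibility: w0Rw0, w0Rw1, w1Rw0, w1Rw1
Branch closes: b and not b both at w1.
Every branch closes; the branch above is one of them.

No, unsatisfiable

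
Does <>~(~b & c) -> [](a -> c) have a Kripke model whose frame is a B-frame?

Satisfiable (open branch found)

1. <>~(~b & c) -> [](a -> c), u
2. [](a -> c), u
3. a -> c, u
4. c, u
Accessibility: uRu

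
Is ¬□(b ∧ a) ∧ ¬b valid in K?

Not valid

Tableau for the negation ¬(¬□(b ∧ a) ∧ ¬b):
1. ¬(¬□(b ∧ a) ∧ ¬b), 0
2. b, 0   [¬∧-rule on 1 (branches; this branch)]
The negation has an open branch (countermodel exists).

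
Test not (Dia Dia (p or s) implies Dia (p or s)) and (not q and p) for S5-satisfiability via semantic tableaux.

1. not (Dia Dia (p or s) implies Dia (p or s)) and (not q and p), 0
2. not (Dia Dia (p or s) implies Dia (p or s)), 0
3. not q and p, 0
4. Dia Dia (p or s), 0
5. not Dia (p or s), 0
6. not q, 0
7. p, 0
8. not (p or s), 0
9. not p, 0
10. not s, 0
Accessibility: 0R0
Branch closes: p and not p both at 0.
All branches of the tableau close; one closing branch shown above.

No, unsatisfiable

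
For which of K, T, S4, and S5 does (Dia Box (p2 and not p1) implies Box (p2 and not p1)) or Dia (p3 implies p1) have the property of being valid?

S5-tableau for the negation not ((Dia Box (p2 and not p1) implies Box (p2 and not p1)) or Dia (p3 implies p1)):
1. not ((Dia Box (p2 and not p1) implies Box (p2 and not p1)) or Dia (p3 implies p1)), 0
2. not (Dia Box (p2 and not p1) implies Box (p2 and not p1)), 0   [neg-or-rule on 1]
3. not Dia (p3 implies p1), 0   [neg-or-rule on 1]
4. Dia Box (p2 and not p1), 0   [neg-implies-rule on 2]
5. not Box (p2 and not p1), 0   [neg-implies-rule on 2]
6. not (p3 implies p1), 0   [neg-Dia-rule on 3 via 0R0]
7. p3, 0   [neg-implies-rule on 6]
8. not p1, 0   [neg-implies-rule on 6]
9. Box (p2 and not p1), 1   [Dia-rule on 4: fresh world 1, 0R1]
10. not (p3 implies p1), 1   [neg-Dia-rule on 3 via 0R1]
11. p3, 1   [neg-implies-rule on 10]
12. not p1, 1   [neg-implies-rule on 10]
13. p2 and not p1, 0   [Box-rule on 9 via 1R0]
14. p2, 0   [and-rule on 13]
15. p2 and not p1, 1   [Box-rule on 9 via 1R1]
16. p2, 1   [and-rule on 15]
17. not (p2 and not p1), 2   [neg-Box-rule on 5: fresh world 2, 0R2]
18. not (p3 implies p1), 2   [neg-Dia-rule on 3 via 0R2]
19. p3, 2   [neg-implies-rule on 18]
20. not p1, 2   [neg-implies-rule on 18]
21. p2 and not p1, 2   [Box-rule on 9 via 1R2]
22. p2, 2   [and-rule on 21]
23. p1, 2   [neg-and-rule on 17 (branches; this branch)]
Accessibility: 0R0, 0R1, 0R2, 1R0, 1R1, 1R2, 2R0, 2R1, 2R2
Branch closes: p1 and not p1 both at 2.
Every branch closes (one shown): valid in S5.
S4-tableau for the negation not ((Dia Box (p2 and not p1) implies Box (p2 and not p1)) or Dia (p3 implies p1)):
1. not ((Dia Box (p2 and not p1) implies Box (p2 and not p1)) or Dia (p3 implies p1)), 0
2. not (Dia Box (p2 and not p1) implies Box (p2 and not p1)), 0   [neg-or-rule on 1]
3. not Dia (p3 implies p1), 0   [neg-or-rule on 1]
4. Dia Box (p2 and not p1), 0   [neg-implies-rule on 2]
5. not Box (p2 and not p1), 0   [neg-implies-rule on 2]
6. not (p3 implies p1), 0   [neg-Dia-rule on 3 via 0R0]
7. p3, 0   [neg-implies-rule on 6]
8. not p1, 0   [neg-implies-rule on 6]
9. Box (p2 and not p1), 1   [Dia-rule on 4: fresh world 1, 0R1]
10. not (p3 implies p1), 1   [neg-Dia-rule on 3 via 0R1]
11. p3, 1   [neg-implies-rule on 10]
12. not p1, 1   [neg-implies-rule on 10]
13. p2 and not p1, 1   [Box-rule on 9 via 1R1]
14. p2, 1   [and-rule on 13]
15. not (p2 and not p1), 2   [neg-Box-rule on 5: fresh world 2, 0R2]
16. not (p3 implies p1), 2   [neg-Dia-rule on 3 via 0R2]
17. p3, 2   [neg-implies-rule on 16]
18. not p1, 2   [neg-implies-rule on 16]
19. not p2, 2   [neg-and-rule on 15 (branches; this branch)]
Accessibility: 0R0, 0R1, 0R2, 1R1, 2R2
Complete open branch: countermodel on an S4-frame, so not valid in S4, nor in K, T (the same frame is also a K-frame and a T-frame).

S5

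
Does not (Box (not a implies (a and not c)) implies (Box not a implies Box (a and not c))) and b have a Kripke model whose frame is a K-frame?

1. not (Box (not a implies (a and not c)) implies (Box not a implies Box (a and not c))) and b, 0
2. not (Box (not a implies (a and not c)) implies (Box not a implies Box (a and not c))), 0
3. b, 0
4. Box (not a implies (a and not c)), 0
5. not (Box not a implies Box (a and not c)), 0
6. Box not a, 0
7. not Box (a and not c), 0
8. not (a and not c), 1
9. not a implies (a and not c), 1
10. not a, 1
11. c, 1
12. a and not c, 1
13. a, 1
14. not c, 1
Accessibility: 0R1
Branch closes: a and not a both at 1.
Every branch closes; the branch above is one of them.

No, unsatisfiable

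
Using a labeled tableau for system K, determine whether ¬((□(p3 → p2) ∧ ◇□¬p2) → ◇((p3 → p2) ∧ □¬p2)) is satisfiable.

1. ¬((□(p3 → p2) ∧ ◇□¬p2) → ◇((p3 → p2) ∧ □¬p2)), 0
2. □(p3 → p2) ∧ ◇□¬p2, 0
3. ¬◇((p3 → p2) ∧ □¬p2), 0
4. □(p3 → p2), 0
5. ◇□¬p2, 0
6. □¬p2, 1
7. ¬((p3 → p2) ∧ □¬p2), 1
8. p3 → p2, 1
9. ¬□¬p2, 1
10. p2, 1
11. p2, 2
12. ¬p2, 2
Accessibility: 0R1, 1R2
Branch closes: p2 and ¬p2 both at 2.
All branches of the tableau close; one closing branch shown above.

Unsatisfiable (every branch closes)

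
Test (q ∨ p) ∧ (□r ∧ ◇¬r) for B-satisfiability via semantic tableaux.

No, unsatisfiable

1. (q ∨ p) ∧ (□r ∧ ◇¬r), 0
2. q ∨ p, 0
3. □r ∧ ◇¬r, 0
4. □r, 0
5. ◇¬r, 0
6. r, 0
7. p, 0
8. ¬r, 1
9. r, 1
Accessibility: 0R0, 0R1, 1R0, 1R1
Branch closes: r and ¬r both at 1.
(One branch shown.) All branches close.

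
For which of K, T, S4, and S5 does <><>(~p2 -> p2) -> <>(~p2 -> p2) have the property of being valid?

S4, S5

T-tableau for the negation ~(<><>(~p2 -> p2) -> <>(~p2 -> p2)):
1. ~(<><>(~p2 -> p2) -> <>(~p2 -> p2)), u
2. <><>(~p2 -> p2), u
3. ~<>(~p2 -> p2), u
4. ~(~p2 -> p2), u
5. ~p2, u
6. <>(~p2 -> p2), v
7. ~(~p2 -> p2), v
8. ~p2, v
9. ~p2 -> p2, w
10. p2, w
Accessibility: uRu, uRv, vRv, vRw, wRw
Complete open branch: countermodel on a T-frame, so not valid in T, nor in K (the same frame is also a K-frame).
S4-tableau for the negation ~(<><>(~p2 -> p2) -> <>(~p2 -> p2)):
1. ~(<><>(~p2 -> p2) -> <>(~p2 -> p2)), u
2. <><>(~p2 -> p2), u
3. ~<>(~p2 -> p2), u
4. ~(~p2 -> p2), u
5. ~p2, u
6. <>(~p2 -> p2), v
7. ~(~p2 -> p2), v
8. ~p2, v
9. ~p2 -> p2, w
10. ~(~p2 -> p2), w
11. ~p2, w
12. p2, w
Accessibility: uRu, uRv, uRw, vRv, vRw, wRw
Branch closes: p2 and ~p2 both at w.
Every branch closes (one shown): valid in S4, hence also in S5 (every theorem of S4 is a theorem of S5).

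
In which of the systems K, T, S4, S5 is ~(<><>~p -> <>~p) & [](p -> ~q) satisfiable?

T-tableau for the formula:
1. ~(<><>~p -> <>~p) & [](p -> ~q), w0
2. ~(<><>~p -> <>~p), w0   [&-rule on 1]
3. [](p -> ~q), w0   [&-rule on 1]
4. <><>~p, w0   [~->-rule on 2]
5. ~<>~p, w0   [~->-rule on 2]
6. p -> ~q, w0   [[]-rule on 3 via w0Rw0]
7. p, w0   [~<>-rule on 5 via w0Rw0]
8. ~q, w0   [->-rule on 6 (branches; this branch)]
9. <>~p, w1   [<>-rule on 4: fresh world w1, w0Rw1]
10. p -> ~q, w1   [[]-rule on 3 via w0Rw1]
11. p, w1   [~<>-rule on 5 via w0Rw1]
12. ~q, w1   [->-rule on 10 (branches; this branch)]
13. ~p, w2   [<>-rule on 9: fresh world w2, w1Rw2]
Accessibility: w0Rw0, w0Rw1, w1Rw1, w1Rw2, w2Rw2
Complete open branch: satisfiable in T, hence also in K (this T-model is also a K-model).
S4-tableau for the formula:
1. ~(<><>~p -> <>~p) & [](p -> ~q), w0
2. ~(<><>~p -> <>~p), w0   [&-rule on 1]
3. [](p -> ~q), w0   [&-rule on 1]
4. <><>~p, w0   [~->-rule on 2]
5. ~<>~p, w0   [~->-rule on 2]
6. p -> ~q, w0   [[]-rule on 3 via w0Rw0]
7. p, w0   [~<>-rule on 5 via w0Rw0]
8. ~q, w0   [->-rule on 6 (branches; this branch)]
9. <>~p, w1   [<>-rule on 4: fresh world w1, w0Rw1]
10. p -> ~q, w1   [[]-rule on 3 via w0Rw1]
11. p, w1   [~<>-rule on 5 via w0Rw1]
12. ~q, w1   [->-rule on 10 (branches; this branch)]
13. ~p, w2   [<>-rule on 9: fresh world w2, w1Rw2]
14. p -> ~q, w2   [[]-rule on 3 via w0Rw2]
15. p, w2   [~<>-rule on 5 via w0Rw2]
Accessibility: w0Rw0, w0Rw1, w0Rw2, w1Rw1, w1Rw2, w2Rw2
Branch closes: p and ~p both at w2.
Every branch closes (one shown): unsatisfiable in S4, hence also in S5 (every S5-frame is an S4-frame).

K, T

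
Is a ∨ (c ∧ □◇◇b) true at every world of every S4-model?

Tableau for the negation ¬(a ∨ (c ∧ □◇◇b)):
1. ¬(a ∨ (c ∧ □◇◇b)), u
2. ¬a, u
3. ¬(c ∧ □◇◇b), u
4. ¬□◇◇b, u
5. ¬◇◇b, v
6. ¬◇b, v
7. ¬b, v
Accessibility: uRu, uRv, vRv
The negation has an open branch (countermodel exists).

Invalid (countermodel exists)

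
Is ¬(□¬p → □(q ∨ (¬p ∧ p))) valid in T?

Tableau for the negation □¬p → □(q ∨ (¬p ∧ p)):
1. □¬p → □(q ∨ (¬p ∧ p)), 0
2. □(q ∨ (¬p ∧ p)), 0
3. q ∨ (¬p ∧ p), 0
4. q, 0
Accessibility: 0R0
The negation has an open branch (countermodel exists).

Invalid (countermodel exists)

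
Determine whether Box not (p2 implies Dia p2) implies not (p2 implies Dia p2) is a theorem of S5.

Valid in S5

Tableau for the negation not (Box not (p2 implies Dia p2) implies not (p2 implies Dia p2)):
1. not (Box not (p2 implies Dia p2) implies not (p2 implies Dia p2)), u
2. Box not (p2 implies Dia p2), u   [neg-implies-rule on 1]
3. p2 implies Dia p2, u   [neg-implies-rule on 1]
4. not (p2 implies Dia p2), u   [Box-rule on 2 via uRu]
5. p2, u   [neg-implies-rule on 4]
6. not Dia p2, u   [neg-implies-rule on 4]
7. not p2, u   [neg-Dia-rule on 6 via uRu]
Accessibility: uRu
Branch closes: p2 and not p2 both at u.
All branches of the negation close; one closing branch shown above.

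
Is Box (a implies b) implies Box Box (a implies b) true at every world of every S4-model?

Tableau for the negation not (Box (a implies b) implies Box Box (a implies b)):
1. not (Box (a implies b) implies Box Box (a implies b)), w0
2. Box (a implies b), w0
3. not Box Box (a implies b), w0
4. a implies b, w0
5. b, w0
6. not Box (a implies b), w1
7. a implies b, w1
8. b, w1
9. not (a implies b), w2
10. a, w2
11. not b, w2
12. a implies b, w2
13. b, w2
Accessibility: w0Rw0, w0Rw1, w0Rw2, w1Rw1, w1Rw2, w2Rw2
Branch closes: b and not b both at w2.
Every branch of the negation's tableau closes; the branch above is one of them.

Yes, valid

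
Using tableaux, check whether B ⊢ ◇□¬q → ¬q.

Tableau for the negation ¬(◇□¬q → ¬q):
1. ¬(◇□¬q → ¬q), w0
2. ◇□¬q, w0   [¬→-rule on 1]
3. q, w0   [¬→-rule on 1]
4. □¬q, w1   [◇-rule on 2: fresh world w1, w0Rw1]
5. ¬q, w0   [□-rule on 4 via w1Rw0]
Accessibility: w0Rw0, w0Rw1, w1Rw0, w1Rw1
Branch closes: q and ¬q both at w0.
Every branch of the negation's tableau closes; the branch above is one of them.

Yes, valid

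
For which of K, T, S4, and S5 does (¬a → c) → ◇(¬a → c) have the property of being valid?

T, S4, S5

K-tableau for the negation ¬((¬a → c) → ◇(¬a → c)):
1. ¬((¬a → c) → ◇(¬a → c)), 0
2. ¬a → c, 0
3. ¬◇(¬a → c), 0
4. c, 0
Complete open branch: countermodel on a K-frame, so not valid in K.
T-tableau for the negation ¬((¬a → c) → ◇(¬a → c)):
1. ¬((¬a → c) → ◇(¬a → c)), 0
2. ¬a → c, 0
3. ¬◇(¬a → c), 0
4. ¬(¬a → c), 0
5. ¬a, 0
6. ¬c, 0
7. c, 0
Accessibility: 0R0
Branch closes: c and ¬c both at 0.
Every branch closes (one shown): valid in T, hence also in S4, S5 (every theorem of T is a theorem of S4 and S5).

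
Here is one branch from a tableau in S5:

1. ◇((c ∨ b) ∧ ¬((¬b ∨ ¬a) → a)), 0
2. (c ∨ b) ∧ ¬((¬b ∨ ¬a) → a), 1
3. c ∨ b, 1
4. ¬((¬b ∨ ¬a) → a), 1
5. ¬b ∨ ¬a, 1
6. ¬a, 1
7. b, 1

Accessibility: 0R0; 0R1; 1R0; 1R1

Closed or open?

There is no literal clash: for every atom and world, at most one sign appears.

Open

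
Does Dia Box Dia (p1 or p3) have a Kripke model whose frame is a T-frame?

Satisfiable

1. Dia Box Dia (p1 or p3), u
2. Box Dia (p1 or p3), v
3. Dia (p1 or p3), v
4. p1 or p3, w
5. Dia (p1 or p3), w
6. p3, w
7. p1 or p3, x
8. p3, x
Accessibility: uRu, uRv, vRv, vRw, wRw, wRx, xRx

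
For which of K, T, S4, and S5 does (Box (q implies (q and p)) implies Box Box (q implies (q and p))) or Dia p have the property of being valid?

S4-tableau for the negation not ((Box (q implies (q and p)) implies Box Box (q implies (q and p))) or Dia p):
1. not ((Box (q implies (q and p)) implies Box Box (q implies (q and p))) or Dia p), u
2. not (Box (q implies (q and p)) implies Box Box (q implies (q and p))), u
3. not Dia p, u
4. Box (q implies (q and p)), u
5. not Box Box (q implies (q and p)), u
6. not p, u
7. q implies (q and p), u
8. not q, u
9. not Box (q implies (q and p)), v
10. not p, v
11. q implies (q and p), v
12. not q, v
13. not (q implies (q and p)), w
14. q, w
15. not (q and p), w
16. not p, w
17. q implies (q and p), w
18. q and p, w
19. p, w
Accessibility: uRu, uRv, uRw, vRv, vRw, wRw
Branch closes: p and not p both at w.
Every branch closes (one shown): valid in S4, hence also in S5 (every theorem of S4 is a theorem of S5).
T-tableau for the negation not ((Box (q implies (q and p)) implies Box Box (q implies (q and p))) or Dia p):
1. not ((Box (q implies (q and p)) implies Box Box (q implies (q and p))) or Dia p), u
2. not (Box (q implies (q and p)) implies Box Box (q implies (q and p))), u
3. not Dia p, u
4. Box (q implies (q and p)), u
5. not Box Box (q implies (q and p)), u
6. not p, u
7. q implies (q and p), u
8. not q, u
9. not Box (q implies (q and p)), v
10. not p, v
11. q implies (q and p), v
12. not q, v
13. not (q implies (q and p)), w
14. q, w
15. not (q and p), w
16. not p, w
Accessibility: uRu, uRv, vRv, vRw, wRw
Complete open branch: countermodel on a T-frame, so not valid in T, nor in K (the same frame is also a K-frame).

S4, S5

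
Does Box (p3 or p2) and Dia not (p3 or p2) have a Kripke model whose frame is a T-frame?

Unsatisfiable

1. Box (p3 or p2) and Dia not (p3 or p2), w0
2. Box (p3 or p2), w0   [and-rule on 1]
3. Dia not (p3 or p2), w0   [and-rule on 1]
4. p3 or p2, w0   [Box-rule on 2 via w0Rw0]
5. p2, w0   [or-rule on 4 (branches; this branch)]
6. not (p3 or p2), w1   [Dia-rule on 3: fresh world w1, w0Rw1]
7. not p3, w1   [neg-or-rule on 6]
8. not p2, w1   [neg-or-rule on 6]
9. p3 or p2, w1   [Box-rule on 2 via w0Rw1]
10. p2, w1   [or-rule on 9 (branches; this branch)]
Accessibility: w0Rw0, w0Rw1, w1Rw1
Branch closes: p2 and not p2 both at w1.
(One branch shown.) All branches close.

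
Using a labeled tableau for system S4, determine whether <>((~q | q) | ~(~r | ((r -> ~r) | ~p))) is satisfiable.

Satisfiable

1. <>((~q | q) | ~(~r | ((r -> ~r) | ~p))), 0
2. (~q | q) | ~(~r | ((r -> ~r) | ~p)), 1   [<>-rule on 1: fresh world 1, 0R1]
3. ~(~r | ((r -> ~r) | ~p)), 1   [|-rule on 2 (branches; this branch)]
4. r, 1   [~|-rule on 3]
5. ~((r -> ~r) | ~p), 1   [~|-rule on 3]
6. ~(r -> ~r), 1   [~|-rule on 5]
7. p, 1   [~|-rule on 5]
Accessibility: 0R0, 0R1, 1R1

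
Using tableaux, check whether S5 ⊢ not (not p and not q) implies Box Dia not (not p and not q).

Yes, valid

Tableau for the negation not (not (not p and not q) implies Box Dia not (not p and not q)):
1. not (not (not p and not q) implies Box Dia not (not p and not q)), u
2. not (not p and not q), u
3. not Box Dia not (not p and not q), u
4. q, u
5. not Dia not (not p and not q), v
6. not p and not q, u
7. not p, u
8. not q, u
Accessibility: uRu, uRv, vRu, vRv
Branch closes: q and not q both at u.
Every branch of the negation's tableau closes; the branch above is one of them.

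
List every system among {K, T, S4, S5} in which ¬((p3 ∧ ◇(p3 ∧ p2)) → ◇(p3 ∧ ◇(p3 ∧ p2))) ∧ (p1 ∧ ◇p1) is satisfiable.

K-tableau for the formula:
1. ¬((p3 ∧ ◇(p3 ∧ p2)) → ◇(p3 ∧ ◇(p3 ∧ p2))) ∧ (p1 ∧ ◇p1), u
2. ¬((p3 ∧ ◇(p3 ∧ p2)) → ◇(p3 ∧ ◇(p3 ∧ p2))), u
3. p1 ∧ ◇p1, u
4. p3 ∧ ◇(p3 ∧ p2), u
5. ¬◇(p3 ∧ ◇(p3 ∧ p2)), u
6. p1, u
7. ◇p1, u
8. p3, u
9. ◇(p3 ∧ p2), u
10. p1, v
11. ¬(p3 ∧ ◇(p3 ∧ p2)), v
12. ¬◇(p3 ∧ p2), v
13. p3 ∧ p2, w
14. p3, w
15. p2, w
16. ¬(p3 ∧ ◇(p3 ∧ p2)), w
17. ¬◇(p3 ∧ p2), w
Accessibility: uRv, uRw
Complete open branch: satisfiable in K.
T-tableau for the formula:
1. ¬((p3 ∧ ◇(p3 ∧ p2)) → ◇(p3 ∧ ◇(p3 ∧ p2))) ∧ (p1 ∧ ◇p1), u
2. ¬((p3 ∧ ◇(p3 ∧ p2)) → ◇(p3 ∧ ◇(p3 ∧ p2))), u
3. p1 ∧ ◇p1, u
4. p3 ∧ ◇(p3 ∧ p2), u
5. ¬◇(p3 ∧ ◇(p3 ∧ p2)), u
6. p1, u
7. ◇p1, u
8. p3, u
9. ◇(p3 ∧ p2), u
10. ¬(p3 ∧ ◇(p3 ∧ p2)), u
11. ¬◇(p3 ∧ p2), u
12. ¬(p3 ∧ p2), u
13. ¬p2, u
14. p1, v
15. ¬(p3 ∧ ◇(p3 ∧ p2)), v
16. ¬(p3 ∧ p2), v
17. ¬◇(p3 ∧ p2), v
18. ¬p2, v
19. p3 ∧ p2, w
20. p3, w
21. p2, w
22. ¬(p3 ∧ ◇(p3 ∧ p2)), w
23. ¬(p3 ∧ p2), w
24. ¬◇(p3 ∧ p2), w
25. ¬p2, w
Accessibility: uRu, uRv, uRw, vRv, wRw
Branch closes: p2 and ¬p2 both at w.
Every branch closes (one shown): unsatisfiable in T, hence also in S4, S5 (every S4/S5-frame is a T-frame).

K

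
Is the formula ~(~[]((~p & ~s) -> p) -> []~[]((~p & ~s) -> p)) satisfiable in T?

Satisfiable (open branch found)

1. ~(~[]((~p & ~s) -> p) -> []~[]((~p & ~s) -> p)), w0
2. ~[]((~p & ~s) -> p), w0
3. ~[]~[]((~p & ~s) -> p), w0
4. ~((~p & ~s) -> p), w1
5. ~p & ~s, w1
6. ~p, w1
7. ~s, w1
8. []((~p & ~s) -> p), w2
9. (~p & ~s) -> p, w2
10. p, w2
Accessibility: w0Rw0, w0Rw1, w0Rw2, w1Rw1, w2Rw2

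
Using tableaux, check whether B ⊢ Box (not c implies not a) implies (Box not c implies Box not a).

Tableau for the negation not (Box (not c implies not a) implies (Box not c implies Box not a)):
1. not (Box (not c implies not a) implies (Box not c implies Box not a)), w0
2. Box (not c implies not a), w0
3. not (Box not c implies Box not a), w0
4. Box not c, w0
5. not Box not a, w0
6. not c implies not a, w0
7. not c, w0
8. not a, w0
9. a, w1
10. not c implies not a, w1
11. not c, w1
12. not a, w1
Accessibility: w0Rw0, w0Rw1, w1Rw0, w1Rw1
Branch closes: a and not a both at w1.
Every branch of the negation's tableau closes; the branch above is one of them.

Yes, valid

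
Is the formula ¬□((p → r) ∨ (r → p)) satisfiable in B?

1. ¬□((p → r) ∨ (r → p)), u
2. ¬((p → r) ∨ (r → p)), v
3. ¬(p → r), v
4. ¬(r → p), v
5. p, v
6. ¬r, v
7. r, v
8. ¬p, v
Accessibility: uRu, uRv, vRu, vRv
Branch closes: r and ¬r both at v.
Every branch closes; the branch above is one of them.

Unsatisfiable (every branch closes)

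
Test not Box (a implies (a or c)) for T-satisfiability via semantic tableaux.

1. not Box (a implies (a or c)), 0
2. not (a implies (a or c)), 1
3. a, 1
4. not (a or c), 1
5. not a, 1
6. not c, 1
Accessibility: 0R0, 0R1, 1R1
Branch closes: a and not a both at 1.
Every branch closes; the branch above is one of them.

Unsatisfiable (every branch closes)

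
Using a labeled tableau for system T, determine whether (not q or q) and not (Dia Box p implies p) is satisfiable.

Satisfiable

1. (not q or q) and not (Dia Box p implies p), 0
2. not q or q, 0
3. not (Dia Box p implies p), 0
4. Dia Box p, 0
5. not p, 0
6. q, 0
7. Box p, 1
8. p, 1
Accessibility: 0R0, 0R1, 1R1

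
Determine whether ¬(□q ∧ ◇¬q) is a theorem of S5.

Tableau for the negation □q ∧ ◇¬q:
1. □q ∧ ◇¬q, u
2. □q, u
3. ◇¬q, u
4. q, u
5. ¬q, v
6. q, v
Accessibility: uRu, uRv, vRu, vRv
Branch closes: q and ¬q both at v.
Every branch of the negation's tableau closes; the branch above is one of them.

Yes, valid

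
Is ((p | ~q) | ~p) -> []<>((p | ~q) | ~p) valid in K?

Tableau for the negation ~(((p | ~q) | ~p) -> []<>((p | ~q) | ~p)):
1. ~(((p | ~q) | ~p) -> []<>((p | ~q) | ~p)), 0
2. (p | ~q) | ~p, 0
3. ~[]<>((p | ~q) | ~p), 0
4. ~p, 0
5. ~<>((p | ~q) | ~p), 1
Accessibility: 0R1
The negation has an open branch (countermodel exists).

No, not valid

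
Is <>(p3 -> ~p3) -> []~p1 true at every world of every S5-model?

Tableau for the negation ~(<>(p3 -> ~p3) -> []~p1):
1. ~(<>(p3 -> ~p3) -> []~p1), u
2. <>(p3 -> ~p3), u
3. ~[]~p1, u
4. p3 -> ~p3, v
5. ~p3, v
6. p1, w
Accessibility: uRu, uRv, uRw, vRu, vRv, vRw, wRu, wRv, wRw
The negation has an open branch (countermodel exists).

No, not valid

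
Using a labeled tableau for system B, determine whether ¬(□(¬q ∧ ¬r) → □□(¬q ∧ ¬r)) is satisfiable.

Satisfiable (open branch found)

1. ¬(□(¬q ∧ ¬r) → □□(¬q ∧ ¬r)), u
2. □(¬q ∧ ¬r), u   [¬→-rule on 1]
3. ¬□□(¬q ∧ ¬r), u   [¬→-rule on 1]
4. ¬q ∧ ¬r, u   [□-rule on 2 via uRu]
5. ¬q, u   [∧-rule on 4]
6. ¬r, u   [∧-rule on 4]
7. ¬□(¬q ∧ ¬r), v   [¬□-rule on 3: fresh world v, uRv]
8. ¬q ∧ ¬r, v   [□-rule on 2 via uRv]
9. ¬q, v   [∧-rule on 8]
10. ¬r, v   [∧-rule on 8]
11. ¬(¬q ∧ ¬r), w   [¬□-rule on 7: fresh world w, vRw]
12. r, w   [¬∧-rule on 11 (branches; this branch)]
Accessibility: uRu, uRv, vRu, vRv, vRw, wRv, wRw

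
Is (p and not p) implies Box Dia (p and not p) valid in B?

Tableau for the negation not ((p and not p) implies Box Dia (p and not p)):
1. not ((p and not p) implies Box Dia (p and not p)), u
2. p and not p, u
3. not Box Dia (p and not p), u
4. p, u
5. not p, u
Accessibility: uRu
Branch closes: p and not p both at u.
All branches of the negation close; one closing branch shown above.

Valid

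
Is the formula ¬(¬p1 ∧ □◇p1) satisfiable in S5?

1. ¬(¬p1 ∧ □◇p1), w0
2. ¬□◇p1, w0
3. ¬◇p1, w1
4. ¬p1, w0
5. ¬p1, w1
Accessibility: w0Rw0, w0Rw1, w1Rw0, w1Rw1

Yes, satisfiable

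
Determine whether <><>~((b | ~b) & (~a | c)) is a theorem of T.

Tableau for the negation ~<><>~((b | ~b) & (~a | c)):
1. ~<><>~((b | ~b) & (~a | c)), u
2. ~<>~((b | ~b) & (~a | c)), u   [~<>-rule on 1 via uRu]
3. (b | ~b) & (~a | c), u   [~<>-rule on 2 via uRu]
4. b | ~b, u   [&-rule on 3]
5. ~a | c, u   [&-rule on 3]
6. ~b, u   [|-rule on 4 (branches; this branch)]
7. c, u   [|-rule on 5 (branches; this branch)]
Accessibility: uRu
The negation has an open branch (countermodel exists).

No, not valid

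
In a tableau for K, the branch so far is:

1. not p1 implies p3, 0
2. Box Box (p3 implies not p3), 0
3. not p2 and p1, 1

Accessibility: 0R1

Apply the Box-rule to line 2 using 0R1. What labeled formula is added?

Box (p3 implies not p3), 1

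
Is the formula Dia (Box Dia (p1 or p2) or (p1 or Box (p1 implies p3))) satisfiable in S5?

Satisfiable (open branch found)

1. Dia (Box Dia (p1 or p2) or (p1 or Box (p1 implies p3))), u
2. Box Dia (p1 or p2) or (p1 or Box (p1 implies p3)), v
3. p1 or Box (p1 implies p3), v
4. Box (p1 implies p3), v
5. p1 implies p3, u
6. p1 implies p3, v
7. p3, u
8. p3, v
Accessibility: uRu, uRv, vRu, vRv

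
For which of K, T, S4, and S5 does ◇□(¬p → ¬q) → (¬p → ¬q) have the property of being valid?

S5-tableau for the negation ¬(◇□(¬p → ¬q) → (¬p → ¬q)):
1. ¬(◇□(¬p → ¬q) → (¬p → ¬q)), u
2. ◇□(¬p → ¬q), u
3. ¬(¬p → ¬q), u
4. ¬p, u
5. q, u
6. □(¬p → ¬q), v
7. ¬p → ¬q, u
8. ¬p → ¬q, v
9. ¬q, u
Accessibility: uRu, uRv, vRu, vRv
Branch closes: q and ¬q both at u.
Every branch closes (one shown): valid in S5.
S4-tableau for the negation ¬(◇□(¬p → ¬q) → (¬p → ¬q)):
1. ¬(◇□(¬p → ¬q) → (¬p → ¬q)), u
2. ◇□(¬p → ¬q), u
3. ¬(¬p → ¬q), u
4. ¬p, u
5. q, u
6. □(¬p → ¬q), v
7. ¬p → ¬q, v
8. ¬q, v
Accessibility: uRu, uRv, vRv
Complete open branch: countermodel on an S4-frame, so not valid in S4, nor in K, T (the same frame is also a K-frame and a T-frame).

S5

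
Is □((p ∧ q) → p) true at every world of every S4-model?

Tableau for the negation ¬□((p ∧ q) → p):
1. ¬□((p ∧ q) → p), w0
2. ¬((p ∧ q) → p), w1
3. p ∧ q, w1
4. ¬p, w1
5. p, w1
6. q, w1
Accessibility: w0Rw0, w0Rw1, w1Rw1
Branch closes: p and ¬p both at w1.
Every branch of the negation's tableau closes; the branch above is one of them.

Valid in S4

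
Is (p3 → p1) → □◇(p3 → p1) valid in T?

Not valid

Tableau for the negation ¬((p3 → p1) → □◇(p3 → p1)):
1. ¬((p3 → p1) → □◇(p3 → p1)), u
2. p3 → p1, u
3. ¬□◇(p3 → p1), u
4. p1, u
5. ¬◇(p3 → p1), v
6. ¬(p3 → p1), v
7. p3, v
8. ¬p1, v
Accessibility: uRu, uRv, vRv
The negation has an open branch (countermodel exists).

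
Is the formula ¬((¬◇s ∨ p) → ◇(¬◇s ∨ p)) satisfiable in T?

Unsatisfiable

1. ¬((¬◇s ∨ p) → ◇(¬◇s ∨ p)), 0
2. ¬◇s ∨ p, 0
3. ¬◇(¬◇s ∨ p), 0
4. ¬(¬◇s ∨ p), 0
5. ◇s, 0
6. ¬p, 0
7. ¬◇s, 0
8. ¬s, 0
9. s, 1
10. ¬(¬◇s ∨ p), 1
11. ◇s, 1
12. ¬p, 1
13. ¬s, 1
Accessibility: 0R0, 0R1, 1R1
Branch closes: s and ¬s both at 1.
(One branch shown.) All branches close.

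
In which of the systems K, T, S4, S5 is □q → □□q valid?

S4-tableau for the negation ¬(□q → □□q):
1. ¬(□q → □□q), 0
2. □q, 0
3. ¬□□q, 0
4. q, 0
5. ¬□q, 1
6. q, 1
7. ¬q, 2
8. q, 2
Accessibility: 0R0, 0R1, 0R2, 1R1, 1R2, 2R2
Branch closes: q and ¬q both at 2.
Every branch closes (one shown): valid in S4, hence also in S5 (every theorem of S4 is a theorem of S5).
T-tableau for the negation ¬(□q → □□q):
1. ¬(□q → □□q), 0
2. □q, 0
3. ¬□□q, 0
4. q, 0
5. ¬□q, 1
6. q, 1
7. ¬q, 2
Accessibility: 0R0, 0R1, 1R1, 1R2, 2R2
Complete open branch: countermodel on a T-frame, so not valid in T, nor in K (the same frame is also a K-frame).

S4, S5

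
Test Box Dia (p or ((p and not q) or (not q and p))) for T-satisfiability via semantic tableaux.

Yes, satisfiable

1. Box Dia (p or ((p and not q) or (not q and p))), w0
2. Dia (p or ((p and not q) or (not q and p))), w0   [Box-rule on 1 via w0Rw0]
3. p or ((p and not q) or (not q and p)), w1   [Dia-rule on 2: fresh world w1, w0Rw1]
4. Dia (p or ((p and not q) or (not q and p))), w1   [Box-rule on 1 via w0Rw1]
5. (p and not q) or (not q and p), w1   [or-rule on 3 (branches; this branch)]
6. not q and p, w1   [or-rule on 5 (branches; this branch)]
7. not q, w1   [and-rule on 6]
8. p, w1   [and-rule on 6]
9. p or ((p and not q) or (not q and p)), w2   [Dia-rule on 4: fresh world w2, w1Rw2]
10. (p and not q) or (not q and p), w2   [or-rule on 9 (branches; this branch)]
11. not q and p, w2   [or-rule on 10 (branches; this branch)]
12. not q, w2   [and-rule on 11]
13. p, w2   [and-rule on 11]
Accessibility: w0Rw0, w0Rw1, w1Rw1, w1Rw2, w2Rw2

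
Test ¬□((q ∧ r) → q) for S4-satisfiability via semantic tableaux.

1. ¬□((q ∧ r) → q), 0
2. ¬((q ∧ r) → q), 1
3. q ∧ r, 1
4. ¬q, 1
5. q, 1
6. r, 1
Accessibility: 0R0, 0R1, 1R1
Branch closes: q and ¬q both at 1.
All branches of the tableau close; one closing branch shown above.

Unsatisfiable (every branch closes)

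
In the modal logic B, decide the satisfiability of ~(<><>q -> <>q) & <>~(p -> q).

1. ~(<><>q -> <>q) & <>~(p -> q), w0
2. ~(<><>q -> <>q), w0   [&-rule on 1]
3. <>~(p -> q), w0   [&-rule on 1]
4. <><>q, w0   [~->-rule on 2]
5. ~<>q, w0   [~->-rule on 2]
6. ~q, w0   [~<>-rule on 5 via w0Rw0]
7. ~(p -> q), w1   [<>-rule on 3: fresh world w1, w0Rw1]
8. p, w1   [~->-rule on 7]
9. ~q, w1   [~->-rule on 7]
10. <>q, w2   [<>-rule on 4: fresh world w2, w0Rw2]
11. ~q, w2   [~<>-rule on 5 via w0Rw2]
12. q, w3   [<>-rule on 10: fresh world w3, w2Rw3]
Accessibility: w0Rw0, w0Rw1, w0Rw2, w1Rw0, w1Rw1, w2Rw0, w2Rw2, w2Rw3, w3Rw2, w3Rw3

Satisfiable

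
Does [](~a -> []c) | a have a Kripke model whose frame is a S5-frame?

1. [](~a -> []c) | a, 0
2. a, 0   [|-rule on 1 (branches; this branch)]
Accessibility: 0R0

Satisfiable (open branch found)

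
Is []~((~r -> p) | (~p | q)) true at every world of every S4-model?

No, not valid

Tableau for the negation ~[]~((~r -> p) | (~p | q)):
1. ~[]~((~r -> p) | (~p | q)), u
2. (~r -> p) | (~p | q), v
3. ~p | q, v
4. q, v
Accessibility: uRu, uRv, vRv
The negation has an open branch (countermodel exists).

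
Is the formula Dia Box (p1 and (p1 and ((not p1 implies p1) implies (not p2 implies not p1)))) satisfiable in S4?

1. Dia Box (p1 and (p1 and ((not p1 implies p1) implies (not p2 implies not p1)))), u
2. Box (p1 and (p1 and ((not p1 implies p1) implies (not p2 implies not p1)))), v
3. p1 and (p1 and ((not p1 implies p1) implies (not p2 implies not p1))), v
4. p1, v
5. p1 and ((not p1 implies p1) implies (not p2 implies not p1)), v
6. (not p1 implies p1) implies (not p2 implies not p1), v
7. not p2 implies not p1, v
8. p2, v
Accessibility: uRu, uRv, vRv

Yes, satisfiable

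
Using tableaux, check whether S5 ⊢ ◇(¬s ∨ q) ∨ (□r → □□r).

Tableau for the negation ¬(◇(¬s ∨ q) ∨ (□r → □□r)):
1. ¬(◇(¬s ∨ q) ∨ (□r → □□r)), u
2. ¬◇(¬s ∨ q), u
3. ¬(□r → □□r), u
4. □r, u
5. ¬□□r, u
6. ¬(¬s ∨ q), u
7. s, u
8. ¬q, u
9. r, u
10. ¬□r, v
11. ¬(¬s ∨ q), v
12. s, v
13. ¬q, v
14. r, v
15. ¬r, w
16. ¬(¬s ∨ q), w
17. s, w
18. ¬q, w
19. r, w
Accessibility: uRu, uRv, uRw, vRu, vRv, vRw, wRu, wRv, wRw
Branch closes: r and ¬r both at w.
All branches of the negation close; one closing branch shown above.

Valid in S5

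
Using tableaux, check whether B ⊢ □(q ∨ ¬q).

Valid in B

Tableau for the negation ¬□(q ∨ ¬q):
1. ¬□(q ∨ ¬q), 0
2. ¬(q ∨ ¬q), 1
3. ¬q, 1
4. q, 1
Accessibility: 0R0, 0R1, 1R0, 1R1
Branch closes: q and ¬q both at 1.
Every branch of the negation's tableau closes; the branch above is one of them.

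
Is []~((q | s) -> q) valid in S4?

Tableau for the negation ~[]~((q | s) -> q):
1. ~[]~((q | s) -> q), w0
2. (q | s) -> q, w1
3. q, w1
Accessibility: w0Rw0, w0Rw1, w1Rw1
The negation has an open branch (countermodel exists).

No, not valid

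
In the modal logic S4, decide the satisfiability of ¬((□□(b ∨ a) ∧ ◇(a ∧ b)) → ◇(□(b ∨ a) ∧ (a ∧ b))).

1. ¬((□□(b ∨ a) ∧ ◇(a ∧ b)) → ◇(□(b ∨ a) ∧ (a ∧ b))), 0
2. □□(b ∨ a) ∧ ◇(a ∧ b), 0
3. ¬◇(□(b ∨ a) ∧ (a ∧ b)), 0
4. □□(b ∨ a), 0
5. ◇(a ∧ b), 0
6. ¬(□(b ∨ a) ∧ (a ∧ b)), 0
7. □(b ∨ a), 0
8. b ∨ a, 0
9. ¬(a ∧ b), 0
10. a, 0
11. ¬b, 0
12. a ∧ b, 1
13. a, 1
14. b, 1
15. ¬(□(b ∨ a) ∧ (a ∧ b)), 1
16. □(b ∨ a), 1
17. b ∨ a, 1
18. ¬□(b ∨ a), 1
19. ¬(b ∨ a), 2
20. ¬b, 2
21. ¬a, 2
22. ¬(□(b ∨ a) ∧ (a ∧ b)), 2
23. □(b ∨ a), 2
24. b ∨ a, 2
25. ¬(a ∧ b), 2
26. a, 2
Accessibility: 0R0, 0R1, 0R2, 1R1, 1R2, 2R2
Branch closes: a and ¬a both at 2.
All branches of the tableau close; one closing branch shown above.

No, unsatisfiable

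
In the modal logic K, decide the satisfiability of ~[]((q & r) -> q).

No, unsatisfiable

1. ~[]((q & r) -> q), 0
2. ~((q & r) -> q), 1
3. q & r, 1
4. ~q, 1
5. q, 1
6. r, 1
Accessibility: 0R1
Branch closes: q and ~q both at 1.
(One branch shown.) All branches close.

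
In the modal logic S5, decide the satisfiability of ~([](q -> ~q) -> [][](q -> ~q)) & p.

1. ~([](q -> ~q) -> [][](q -> ~q)) & p, 0
2. ~([](q -> ~q) -> [][](q -> ~q)), 0
3. p, 0
4. [](q -> ~q), 0
5. ~[][](q -> ~q), 0
6. q -> ~q, 0
7. ~q, 0
8. ~[](q -> ~q), 1
9. q -> ~q, 1
10. ~q, 1
11. ~(q -> ~q), 2
12. q, 2
13. q -> ~q, 2
14. ~q, 2
Accessibility: 0R0, 0R1, 0R2, 1R0, 1R1, 1R2, 2R0, 2R1, 2R2
Branch closes: q and ~q both at 2.
Every branch closes; the branch above is one of them.

No, unsatisfiable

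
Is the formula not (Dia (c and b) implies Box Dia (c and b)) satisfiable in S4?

1. not (Dia (c and b) implies Box Dia (c and b)), u
2. Dia (c and b), u
3. not Box Dia (c and b), u
4. c and b, v
5. c, v
6. b, v
7. not Dia (c and b), w
8. not (c and b), w
9. not b, w
Accessibility: uRu, uRv, uRw, vRv, wRw

Yes, satisfiable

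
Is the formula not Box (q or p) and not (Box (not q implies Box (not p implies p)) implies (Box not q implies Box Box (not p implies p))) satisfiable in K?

Unsatisfiable

1. not Box (q or p) and not (Box (not q implies Box (not p implies p)) implies (Box not q implies Box Box (not p implies p))), 0
2. not Box (q or p), 0   [and-rule on 1]
3. not (Box (not q implies Box (not p implies p)) implies (Box not q implies Box Box (not p implies p))), 0   [and-rule on 1]
4. Box (not q implies Box (not p implies p)), 0   [neg-implies-rule on 3]
5. not (Box not q implies Box Box (not p implies p)), 0   [neg-implies-rule on 3]
6. Box not q, 0   [neg-implies-rule on 5]
7. not Box Box (not p implies p), 0   [neg-implies-rule on 5]
8. not (q or p), 1   [neg-Box-rule on 2: fresh world 1, 0R1]
9. not q, 1   [neg-or-rule on 8]
10. not p, 1   [neg-or-rule on 8]
11. not q implies Box (not p implies p), 1   [Box-rule on 4 via 0R1]
12. Box (not p implies p), 1   [implies-rule on 11 (branches; this branch)]
13. not Box (not p implies p), 2   [neg-Box-rule on 7: fresh world 2, 0R2]
14. not q implies Box (not p implies p), 2   [Box-rule on 4 via 0R2]
15. not q, 2   [Box-rule on 6 via 0R2]
16. Box (not p implies p), 2   [implies-rule on 14 (branches; this branch)]
17. not (not p implies p), 3   [neg-Box-rule on 13: fresh world 3, 2R3]
18. not p, 3   [neg-implies-rule on 17]
19. not p implies p, 3   [Box-rule on 16 via 2R3]
20. p, 3   [implies-rule on 19 (branches; this branch)]
Accessibility: 0R1, 0R2, 2R3
Branch closes: p and not p both at 3.
(One branch shown.) All branches close.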